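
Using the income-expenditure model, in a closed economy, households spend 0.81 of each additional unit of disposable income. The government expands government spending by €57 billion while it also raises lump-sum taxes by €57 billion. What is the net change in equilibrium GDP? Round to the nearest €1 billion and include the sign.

Expenditure multiplier = 1/(1 − MPC) = 1/(1 − 0.81) = 1/0.19 ≈ 5.263.
ΔG contributes k·ΔG = (+€57 billion) / 0.19 = +€300 billion.
ΔT of +€57 billion changes first-round spending by −c·ΔT = −€46.17 billion, contributing k·(−c·ΔT) = (−€46.17 billion) / 0.19 = −€243 billion.
With ΔG = ΔT and no other leakages, the balanced-budget multiplier is 1, so ΔY = ΔG = +€57 billion.

+€57 billion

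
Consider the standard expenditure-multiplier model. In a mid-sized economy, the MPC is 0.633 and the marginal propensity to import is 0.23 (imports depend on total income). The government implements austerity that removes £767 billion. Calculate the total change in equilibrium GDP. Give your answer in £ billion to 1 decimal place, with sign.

−£1,284.8 billion

Expenditure multiplier = 1/(1 − c + m) = 1/(1 − 0.633 + 0.23) = 1/0.597 ≈ 1.675.
ΔY = k × ΔG = (−£767 billion) / 0.597 ≈ −£1,284.8 billion.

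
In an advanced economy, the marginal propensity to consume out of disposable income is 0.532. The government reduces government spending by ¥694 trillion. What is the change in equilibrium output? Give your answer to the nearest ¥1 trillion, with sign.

−¥1,483 trillion

Expenditure multiplier = 1/(1 − MPC) = 1/(1 − 0.532) = 1/0.468 ≈ 2.137.
ΔY = k × ΔG = (−¥694 trillion) / 0.468 ≈ −¥1,483 trillion.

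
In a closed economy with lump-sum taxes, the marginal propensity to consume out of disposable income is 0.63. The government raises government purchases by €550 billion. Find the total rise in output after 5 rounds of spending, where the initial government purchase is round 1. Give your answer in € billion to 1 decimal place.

€1,339.0 billion

Round 1 adds ΔG = €550 billion; each later round is MPC = 0.63 times the previous.
After 5 rounds: 550 + 346.5 + 218.295 + 137.52585 + 86.6412855 = ΔG·(1 − c^5)/(1 − c) = 550 × (1 − 0.0992436543)/0.37 ≈ €1,339 billion.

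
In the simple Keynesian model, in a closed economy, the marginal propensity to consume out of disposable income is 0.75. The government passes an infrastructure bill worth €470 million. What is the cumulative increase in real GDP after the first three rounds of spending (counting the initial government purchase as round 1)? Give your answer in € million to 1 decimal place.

Round 1 adds ΔG = €470 million; each later round is MPC = 0.75 times the previous.
After 3 rounds: 470 + 352.5 + 264.375 = ΔG·(1 − c^3)/(1 − c) = 470 × (1 − 0.421875)/0.25 ≈ €1,086.9 million.

€1,086.9 million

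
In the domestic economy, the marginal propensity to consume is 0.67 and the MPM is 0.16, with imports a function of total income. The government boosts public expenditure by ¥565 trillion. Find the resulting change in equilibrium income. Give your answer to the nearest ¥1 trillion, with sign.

Expenditure multiplier = 1/(1 − c + m) = 1/(1 − 0.67 + 0.16) = 1/0.49 ≈ 2.041.
ΔY = k × ΔG = (+¥565 trillion) / 0.49 ≈ +¥1,153 trillion.

+¥1,153 trillion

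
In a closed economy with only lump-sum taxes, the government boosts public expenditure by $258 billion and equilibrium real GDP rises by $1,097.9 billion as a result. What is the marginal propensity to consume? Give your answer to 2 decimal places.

0.77

Implied spending multiplier k = ΔY/ΔG = 1,097.9/258 ≈ 4.2554.
Since k = 1/(1 − MPC), MPC = 1 − 1/k = 1 − ΔG/ΔY = 1 − 258/1,097.9 ≈ 0.77.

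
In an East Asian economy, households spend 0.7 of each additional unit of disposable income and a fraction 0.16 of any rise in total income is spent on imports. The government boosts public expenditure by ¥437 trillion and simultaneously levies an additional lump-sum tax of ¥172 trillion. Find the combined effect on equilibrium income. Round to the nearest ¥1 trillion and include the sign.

Expenditure multiplier = 1/(1 − c + m) = 1/(1 − 0.7 + 0.16) = 1/0.46 ≈ 2.174.
ΔG contributes k·ΔG = (+¥437 trillion) / 0.46 = +¥950 trillion.
ΔT of +¥172 trillion changes first-round spending by −c·ΔT = −¥120.4 trillion, contributing k·(−c·ΔT) = (−¥120.4 trillion) / 0.46 ≈ −¥261.7 trillion.
Net ΔY = k(ΔG − c·ΔT) = (+¥316.6 trillion) / 0.46 ≈ +¥688 trillion.

+¥688 trillion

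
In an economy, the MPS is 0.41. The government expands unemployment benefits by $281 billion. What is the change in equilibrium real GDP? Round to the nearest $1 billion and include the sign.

+$404 billion

MPC = 1 − MPS = 1 − 0.41 = 0.59.
The transfer change shifts disposable income by +$281 billion, so first-round consumption changes by c·ΔTR = 0.59 × (+$281 billion) = +$165.79 billion.
Expenditure multiplier = 1/(1 − MPC) = 1/(1 − 0.59) = 1/0.41 ≈ 2.439.
The transfer multiplier is c × k ≈ 1.439, so ΔY = k × (c·ΔTR) = (+$165.79 billion) / 0.41 ≈ +$404 billion.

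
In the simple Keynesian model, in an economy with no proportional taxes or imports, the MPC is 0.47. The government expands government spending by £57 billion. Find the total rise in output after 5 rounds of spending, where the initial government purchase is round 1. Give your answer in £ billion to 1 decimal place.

£105.1 billion

Round 1 adds ΔG = £57 billion; each later round is MPC = 0.47 times the previous.
After 5 rounds: 57 + 26.79 + 12.5913 + 5.917911 + 2.78141817 = ΔG·(1 − c^5)/(1 − c) = 57 × (1 − 0.0229345007)/0.53 ≈ £105.1 billion.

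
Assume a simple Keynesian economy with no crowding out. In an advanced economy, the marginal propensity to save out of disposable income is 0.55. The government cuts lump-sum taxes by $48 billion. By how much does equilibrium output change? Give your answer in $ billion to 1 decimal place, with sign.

+$39.3 billion

MPC = 1 − MPS = 1 − 0.55 = 0.45.
A lump-sum tax change of −$48 billion shifts disposable income by +$48 billion; first-round consumption changes by −c × ΔT = −0.45 × (−$48 billion) = +$21.6 billion.
Expenditure multiplier = 1/(1 − MPC) = 1/(1 − 0.45) = 1/0.55 ≈ 1.818.
The tax multiplier is −c × k ≈ −0.818, so ΔY = k × (−c·ΔT) = (+$21.6 billion) / 0.55 ≈ +$39.3 billion.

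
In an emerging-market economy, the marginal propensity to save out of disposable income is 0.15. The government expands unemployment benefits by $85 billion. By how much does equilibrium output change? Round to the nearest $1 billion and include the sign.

+$482 billion

MPC = 1 − MPS = 1 − 0.15 = 0.85.
The transfer change shifts disposable income by +$85 billion, so first-round consumption changes by c·ΔTR = 0.85 × (+$85 billion) = +$72.25 billion.
Expenditure multiplier = 1/(1 − MPC) = 1/(1 − 0.85) = 1/0.15 ≈ 6.667.
The transfer multiplier is c × k ≈ 5.667, so ΔY = k × (c·ΔTR) = (+$72.25 billion) / 0.15 ≈ +$482 billion.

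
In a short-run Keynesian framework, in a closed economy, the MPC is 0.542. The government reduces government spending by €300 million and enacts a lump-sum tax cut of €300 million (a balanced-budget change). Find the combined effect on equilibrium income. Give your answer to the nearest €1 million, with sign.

Expenditure multiplier = 1/(1 − MPC) = 1/(1 − 0.542) = 1/0.458 ≈ 2.183.
ΔG contributes k·ΔG = (−€300 million) / 0.458 ≈ −€655 million.
ΔT of −€300 million changes first-round spending by −c·ΔT = +€162.6 million, contributing k·(−c·ΔT) = (+€162.6 million) / 0.458 ≈ +€355 million.
With ΔG = ΔT and no other leakages, the balanced-budget multiplier is 1, so ΔY = ΔG = −€300 million.

−€300 million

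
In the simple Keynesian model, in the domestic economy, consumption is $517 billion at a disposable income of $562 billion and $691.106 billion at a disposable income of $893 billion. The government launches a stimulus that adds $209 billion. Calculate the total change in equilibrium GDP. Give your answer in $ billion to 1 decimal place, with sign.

MPC = ΔC/ΔYd = (691.106 − 517)/(893 − 562) = 174.106/331 = 0.526.
Expenditure multiplier = 1/(1 − MPC) = 1/(1 − 0.526) = 1/0.474 ≈ 2.11.
ΔY = k × ΔG = (+$209 billion) / 0.474 ≈ +$440.9 billion.

+$440.9 billion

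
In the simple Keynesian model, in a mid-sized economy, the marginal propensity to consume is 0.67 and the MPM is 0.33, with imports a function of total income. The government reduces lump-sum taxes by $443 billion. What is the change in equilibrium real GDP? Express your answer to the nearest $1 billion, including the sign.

+$450 billion

A lump-sum tax change of −$443 billion shifts disposable income by +$443 billion; first-round consumption changes by −c × ΔT = −0.67 × (−$443 billion) = +$296.81 billion.
Expenditure multiplier = 1/(1 − c + m) = 1/(1 − 0.67 + 0.33) = 1/0.66 ≈ 1.515.
The tax multiplier is −c × k ≈ −1.015, so ΔY = k × (−c·ΔT) = (+$296.81 billion) / 0.66 ≈ +$450 billion.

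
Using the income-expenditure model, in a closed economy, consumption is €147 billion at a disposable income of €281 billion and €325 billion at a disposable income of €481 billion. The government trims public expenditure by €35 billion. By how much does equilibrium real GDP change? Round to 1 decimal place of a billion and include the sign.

−€318.2 billion

MPC = ΔC/ΔYd = (325 − 147)/(481 − 281) = 178/200 = 0.89.
Expenditure multiplier = 1/(1 − MPC) = 1/(1 − 0.89) = 1/0.11 ≈ 9.091.
ΔY = k × ΔG = (−€35 billion) / 0.11 ≈ −€318.2 billion.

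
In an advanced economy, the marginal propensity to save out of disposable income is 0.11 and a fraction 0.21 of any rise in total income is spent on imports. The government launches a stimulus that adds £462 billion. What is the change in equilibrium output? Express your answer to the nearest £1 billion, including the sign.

+£1,444 billion

MPC = 1 − MPS = 1 − 0.11 = 0.89.
Government-spending multiplier = 1/(1 − c + m) = 1/(1 − 0.89 + 0.21) = 1/0.32 = 3.125.
ΔY = k × ΔG = (+£462 billion) / 0.32 ≈ +£1,444 billion.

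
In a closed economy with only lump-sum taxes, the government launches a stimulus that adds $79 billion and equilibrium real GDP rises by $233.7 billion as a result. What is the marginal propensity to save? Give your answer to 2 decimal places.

Implied spending multiplier k = ΔY/ΔG = 233.7/79 ≈ 2.9582.
Since k = 1/(1 − MPC), MPC = 1 − 1/k = 1 − ΔG/ΔY = 1 − 79/233.7 ≈ 0.66.
MPS = 1 − MPC = 0.34.

0.34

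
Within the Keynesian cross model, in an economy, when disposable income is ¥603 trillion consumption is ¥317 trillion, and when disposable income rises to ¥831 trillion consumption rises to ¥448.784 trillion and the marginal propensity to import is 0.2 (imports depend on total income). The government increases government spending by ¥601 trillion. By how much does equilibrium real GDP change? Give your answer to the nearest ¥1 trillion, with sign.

MPC = ΔC/ΔYd = (448.784 − 317)/(831 − 603) = 131.784/228 = 0.578.
Government-spending multiplier = 1/(1 − c + m) = 1/(1 − 0.578 + 0.2) = 1/0.622 ≈ 1.608.
ΔY = k × ΔG = (+¥601 trillion) / 0.622 ≈ +¥966 trillion.

+¥966 trillion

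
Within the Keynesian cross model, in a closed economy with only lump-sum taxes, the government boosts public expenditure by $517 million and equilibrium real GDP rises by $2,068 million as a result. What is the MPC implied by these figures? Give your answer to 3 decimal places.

0.750

Implied spending multiplier k = ΔY/ΔG = 2,068/517 = 4.
Since k = 1/(1 − MPC), MPC = 1 − 1/k = 1 − ΔG/ΔY = 1 − 517/2,068 = 0.750.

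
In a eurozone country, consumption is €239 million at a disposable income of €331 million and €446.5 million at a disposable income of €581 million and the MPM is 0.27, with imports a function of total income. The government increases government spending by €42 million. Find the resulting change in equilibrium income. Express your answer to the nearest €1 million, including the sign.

+€95 million

MPC = ΔC/ΔYd = (446.5 − 239)/(581 − 331) = 207.5/250 = 0.83.
Spending multiplier = 1/(1 − c + m) = 1/(1 − 0.83 + 0.27) = 1/0.44 ≈ 2.273.
ΔY = k × ΔG = (+€42 million) / 0.44 ≈ +€95 million.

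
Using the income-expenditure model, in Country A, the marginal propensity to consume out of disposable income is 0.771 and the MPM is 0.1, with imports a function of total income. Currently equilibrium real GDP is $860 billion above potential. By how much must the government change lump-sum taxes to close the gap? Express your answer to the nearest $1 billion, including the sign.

+$367 billion

Spending multiplier = 1/(1 − c + m) = 1/(1 − 0.771 + 0.1) = 1/0.329 ≈ 3.04.
Tax multiplier = −c·k = −0.771/0.329 ≈ −2.343. Need ΔY = −$860 billion, so ΔT = ΔY/(−c·k) = −(−$860 billion) × 0.329 / 0.771 ≈ +$367 billion.
The government should raise lump-sum taxes by $367 billion.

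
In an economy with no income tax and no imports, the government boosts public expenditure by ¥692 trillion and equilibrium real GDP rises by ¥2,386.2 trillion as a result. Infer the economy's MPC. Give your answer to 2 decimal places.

0.71

Implied spending multiplier k = ΔY/ΔG = 2,386.2/692 ≈ 3.4483.
Since k = 1/(1 − MPC), MPC = 1 − 1/k = 1 − ΔG/ΔY = 1 − 692/2,386.2 ≈ 0.71.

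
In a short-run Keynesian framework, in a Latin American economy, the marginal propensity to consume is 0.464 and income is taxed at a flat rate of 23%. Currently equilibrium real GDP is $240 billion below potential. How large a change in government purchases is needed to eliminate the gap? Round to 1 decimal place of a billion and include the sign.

Spending multiplier = 1/(1 − c(1−t)) = 1/(1 − 0.464×0.77) = 1/0.64272 ≈ 1.556.
Need ΔY = +$240 billion, so ΔG = ΔY/k = (+$240 billion) × 0.64272 ≈ +$154.3 billion.
The government should increase government purchases by $154.3 billion.

+$154.3 billion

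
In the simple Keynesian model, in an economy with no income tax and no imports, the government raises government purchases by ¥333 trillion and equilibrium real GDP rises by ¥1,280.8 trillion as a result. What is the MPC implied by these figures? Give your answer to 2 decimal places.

0.74

Implied spending multiplier k = ΔY/ΔG = 1,280.8/333 ≈ 3.8462.
Since k = 1/(1 − MPC), MPC = 1 − 1/k = 1 − ΔG/ΔY = 1 − 333/1,280.8 ≈ 0.74.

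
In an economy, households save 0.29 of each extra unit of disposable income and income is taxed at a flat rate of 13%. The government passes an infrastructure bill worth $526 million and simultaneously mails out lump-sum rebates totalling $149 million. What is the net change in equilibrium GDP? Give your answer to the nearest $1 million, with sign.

+$1,653 million

MPC = 1 − MPS = 1 − 0.29 = 0.71.
Expenditure multiplier = 1/(1 − c(1−t)) = 1/(1 − 0.71×0.87) = 1/0.3823 ≈ 2.616.
ΔG contributes k·ΔG = (+$526 million) / 0.3823 ≈ +$1,375.9 million.
ΔT of −$149 million changes first-round spending by −c·ΔT = +$105.79 million, contributing k·(−c·ΔT) = (+$105.79 million) / 0.3823 ≈ +$276.7 million.
Net ΔY = k(ΔG − c·ΔT) = (+$631.79 million) / 0.3823 ≈ +$1,653 million.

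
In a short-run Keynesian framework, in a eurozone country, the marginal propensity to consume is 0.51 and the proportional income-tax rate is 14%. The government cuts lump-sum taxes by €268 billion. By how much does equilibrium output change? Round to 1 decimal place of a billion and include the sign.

+€243.5 billion

A lump-sum tax change of −€268 billion shifts disposable income by +€268 billion; first-round consumption changes by −c × ΔT = −0.51 × (−€268 billion) = +€136.68 billion.
Expenditure multiplier = 1/(1 − c(1−t)) = 1/(1 − 0.51×0.86) = 1/0.5614 ≈ 1.781.
The tax multiplier is −c × k ≈ −0.908, so ΔY = k × (−c·ΔT) = (+€136.68 billion) / 0.5614 ≈ +€243.5 billion.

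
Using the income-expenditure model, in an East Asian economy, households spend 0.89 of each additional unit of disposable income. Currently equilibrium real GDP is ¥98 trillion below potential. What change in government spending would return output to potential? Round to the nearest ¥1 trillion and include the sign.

Spending multiplier = 1/(1 − MPC) = 1/(1 − 0.89) = 1/0.11 ≈ 9.091.
Need ΔY = +¥98 trillion, so ΔG = ΔY/k = (+¥98 trillion) × 0.11 ≈ +¥11 trillion.
The government should increase government spending by ¥11 trillion.

+¥11 trillion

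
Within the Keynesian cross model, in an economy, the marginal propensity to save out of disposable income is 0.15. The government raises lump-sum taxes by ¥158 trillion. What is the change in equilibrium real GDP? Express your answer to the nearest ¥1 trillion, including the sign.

MPC = 1 − MPS = 1 − 0.15 = 0.85.
A lump-sum tax change of +¥158 trillion shifts disposable income by −¥158 trillion; first-round consumption changes by −c × ΔT = −0.85 × (+¥158 trillion) = −¥134.3 trillion.
Expenditure multiplier = 1/(1 − MPC) = 1/(1 − 0.85) = 1/0.15 ≈ 6.667.
The tax multiplier is −c × k ≈ −5.667, so ΔY = k × (−c·ΔT) = (−¥134.3 trillion) / 0.15 ≈ −¥895 trillion.

−¥895 trillion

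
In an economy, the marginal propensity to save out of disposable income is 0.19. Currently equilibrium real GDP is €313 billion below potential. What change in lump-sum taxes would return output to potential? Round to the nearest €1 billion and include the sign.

−€73 billion

MPC = 1 − MPS = 1 − 0.19 = 0.81.
Spending multiplier = 1/(1 − MPC) = 1/(1 − 0.81) = 1/0.19 ≈ 5.263.
Tax multiplier = −c·k = −0.81/0.19 ≈ −4.263. Need ΔY = +€313 billion, so ΔT = ΔY/(−c·k) = −(+€313 billion) × 0.19 / 0.81 ≈ −€73 billion.
The government should cut lump-sum taxes by €73 billion.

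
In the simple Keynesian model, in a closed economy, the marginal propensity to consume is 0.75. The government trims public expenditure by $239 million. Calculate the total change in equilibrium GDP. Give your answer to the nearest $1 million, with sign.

Government-spending multiplier = 1/(1 − MPC) = 1/(1 − 0.75) = 1/0.25 = 4.
ΔY = k × ΔG = (−$239 million) / 0.25 = −$956 million.

−$956 million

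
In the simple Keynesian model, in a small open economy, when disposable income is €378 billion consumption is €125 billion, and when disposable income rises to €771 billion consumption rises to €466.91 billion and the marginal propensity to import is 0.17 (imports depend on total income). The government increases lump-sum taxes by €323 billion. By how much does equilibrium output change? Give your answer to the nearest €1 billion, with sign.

−€937 billion

MPC = ΔC/ΔYd = (466.91 − 125)/(771 − 378) = 341.91/393 = 0.87.
A lump-sum tax change of +€323 billion shifts disposable income by −€323 billion; first-round consumption changes by −c × ΔT = −0.87 × (+€323 billion) = −€281.01 billion.
Expenditure multiplier = 1/(1 − c + m) = 1/(1 − 0.87 + 0.17) = 1/0.3 ≈ 3.333.
The tax multiplier is −c × k = −2.9, so ΔY = k × (−c·ΔT) = (−€281.01 billion) / 0.3 ≈ −€937 billion.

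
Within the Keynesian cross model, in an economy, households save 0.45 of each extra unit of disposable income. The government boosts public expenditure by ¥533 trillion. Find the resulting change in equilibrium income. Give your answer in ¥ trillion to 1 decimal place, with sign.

MPC = 1 − MPS = 1 − 0.45 = 0.55.
Expenditure multiplier = 1/(1 − MPC) = 1/(1 − 0.55) = 1/0.45 ≈ 2.222.
ΔY = k × ΔG = (+¥533 trillion) / 0.45 ≈ +¥1,184.4 trillion.

+¥1,184.4 trillion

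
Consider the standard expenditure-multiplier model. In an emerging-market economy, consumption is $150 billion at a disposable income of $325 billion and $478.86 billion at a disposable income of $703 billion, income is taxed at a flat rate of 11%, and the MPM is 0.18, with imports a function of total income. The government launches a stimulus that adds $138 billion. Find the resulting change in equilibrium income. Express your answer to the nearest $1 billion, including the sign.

MPC = ΔC/ΔYd = (478.86 − 150)/(703 − 325) = 328.86/378 = 0.87.
Spending multiplier = 1/(1 − c(1−t) + m) = 1/(1 − 0.87×0.89 + 0.18) = 1/0.4057 ≈ 2.465.
ΔY = k × ΔG = (+$138 billion) / 0.4057 ≈ +$340 billion.

+$340 billion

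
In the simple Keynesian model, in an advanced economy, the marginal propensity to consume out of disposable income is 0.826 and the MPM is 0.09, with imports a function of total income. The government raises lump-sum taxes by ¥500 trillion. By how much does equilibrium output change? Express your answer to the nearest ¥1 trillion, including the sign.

A lump-sum tax change of +¥500 trillion shifts disposable income by −¥500 trillion; first-round consumption changes by −c × ΔT = −0.826 × (+¥500 trillion) = −¥413 trillion.
Expenditure multiplier = 1/(1 − c + m) = 1/(1 − 0.826 + 0.09) = 1/0.264 ≈ 3.788.
The tax multiplier is −c × k ≈ −3.129, so ΔY = k × (−c·ΔT) = (−¥413 trillion) / 0.264 ≈ −¥1,564 trillion.

−¥1,564 trillion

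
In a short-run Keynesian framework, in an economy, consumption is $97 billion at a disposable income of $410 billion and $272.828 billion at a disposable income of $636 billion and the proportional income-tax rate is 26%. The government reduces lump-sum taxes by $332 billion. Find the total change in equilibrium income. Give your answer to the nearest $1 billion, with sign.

+$609 billion

MPC = ΔC/ΔYd = (272.828 − 97)/(636 − 410) = 175.828/226 = 0.778.
A lump-sum tax change of −$332 billion shifts disposable income by +$332 billion; first-round consumption changes by −c × ΔT = −0.778 × (−$332 billion) = +$258.296 billion.
Expenditure multiplier = 1/(1 − c(1−t)) = 1/(1 − 0.778×0.74) = 1/0.42428 ≈ 2.357.
The tax multiplier is −c × k ≈ −1.834, so ΔY = k × (−c·ΔT) = (+$258.296 billion) / 0.42428 ≈ +$609 billion.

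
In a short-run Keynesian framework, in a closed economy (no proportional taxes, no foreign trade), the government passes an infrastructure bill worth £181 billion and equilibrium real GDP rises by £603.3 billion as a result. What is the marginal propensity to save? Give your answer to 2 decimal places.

Implied spending multiplier k = ΔY/ΔG = 603.3/181 ≈ 3.3331.
Since k = 1/(1 − MPC), MPC = 1 − 1/k = 1 − ΔG/ΔY = 1 − 181/603.3 ≈ 0.70.
MPS = 1 − MPC = 0.30.

0.30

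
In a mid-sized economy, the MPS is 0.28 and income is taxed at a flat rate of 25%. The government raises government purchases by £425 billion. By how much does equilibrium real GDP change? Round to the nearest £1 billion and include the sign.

MPC = 1 − MPS = 1 − 0.28 = 0.72.
Spending multiplier = 1/(1 − c(1−t)) = 1/(1 − 0.72×0.75) = 1/0.46 ≈ 2.174.
ΔY = k × ΔG = (+£425 billion) / 0.46 ≈ +£924 billion.

+£924 billion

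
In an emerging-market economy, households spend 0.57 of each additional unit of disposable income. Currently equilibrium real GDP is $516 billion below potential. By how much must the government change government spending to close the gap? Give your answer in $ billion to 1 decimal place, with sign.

Spending multiplier = 1/(1 − MPC) = 1/(1 − 0.57) = 1/0.43 ≈ 2.326.
Need ΔY = +$516 billion, so ΔG = ΔY/k = (+$516 billion) × 0.43 ≈ +$221.9 billion.
The government should increase government spending by $221.9 billion.

+$221.9 billion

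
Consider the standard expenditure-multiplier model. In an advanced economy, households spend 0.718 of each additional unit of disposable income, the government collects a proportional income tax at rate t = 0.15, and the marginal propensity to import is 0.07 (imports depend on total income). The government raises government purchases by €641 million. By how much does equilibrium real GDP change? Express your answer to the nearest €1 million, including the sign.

Expenditure multiplier = 1/(1 − c(1−t) + m) = 1/(1 − 0.718×0.85 + 0.07) = 1/0.4597 ≈ 2.175.
ΔY = k × ΔG = (+€641 million) / 0.4597 ≈ +€1,394 million.

+€1,394 million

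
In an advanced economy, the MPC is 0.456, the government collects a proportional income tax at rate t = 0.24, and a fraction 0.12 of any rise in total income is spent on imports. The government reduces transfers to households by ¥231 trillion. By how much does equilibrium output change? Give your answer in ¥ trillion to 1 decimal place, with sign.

The transfer change shifts disposable income by −¥231 trillion, so first-round consumption changes by c·ΔTR = 0.456 × (−¥231 trillion) = −¥105.336 trillion.
Expenditure multiplier = 1/(1 − c(1−t) + m) = 1/(1 − 0.456×0.76 + 0.12) = 1/0.77344 ≈ 1.293.
The transfer multiplier is c × k ≈ 0.59, so ΔY = k × (c·ΔTR) = (−¥105.336 trillion) / 0.77344 ≈ −¥136.2 trillion.

−¥136.2 trillion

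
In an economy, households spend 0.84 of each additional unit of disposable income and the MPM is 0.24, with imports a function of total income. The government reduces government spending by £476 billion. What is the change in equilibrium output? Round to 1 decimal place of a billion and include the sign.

Expenditure multiplier = 1/(1 − c + m) = 1/(1 − 0.84 + 0.24) = 1/0.4 = 2.5.
ΔY = k × ΔG = (−£476 billion) / 0.4 = −£1,190 billion.

−£1,190.0 billion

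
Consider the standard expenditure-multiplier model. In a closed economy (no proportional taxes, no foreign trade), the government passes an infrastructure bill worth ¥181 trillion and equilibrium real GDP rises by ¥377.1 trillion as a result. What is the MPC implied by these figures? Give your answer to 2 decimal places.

0.52

Implied spending multiplier k = ΔY/ΔG = 377.1/181 ≈ 2.0834.
Since k = 1/(1 − MPC), MPC = 1 − 1/k = 1 − ΔG/ΔY = 1 − 181/377.1 ≈ 0.52.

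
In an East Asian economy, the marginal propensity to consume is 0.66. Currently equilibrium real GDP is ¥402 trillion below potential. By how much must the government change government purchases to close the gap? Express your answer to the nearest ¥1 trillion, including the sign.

+¥137 trillion

Spending multiplier = 1/(1 − MPC) = 1/(1 − 0.66) = 1/0.34 ≈ 2.941.
Need ΔY = +¥402 trillion, so ΔG = ΔY/k = (+¥402 trillion) × 0.34 ≈ +¥137 trillion.
The government should increase government purchases by ¥137 trillion.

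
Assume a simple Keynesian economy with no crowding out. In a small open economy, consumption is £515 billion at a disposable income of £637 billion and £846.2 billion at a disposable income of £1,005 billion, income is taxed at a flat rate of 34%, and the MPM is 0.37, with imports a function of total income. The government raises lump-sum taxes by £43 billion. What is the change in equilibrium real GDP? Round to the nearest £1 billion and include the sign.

−£50 billion

MPC = ΔC/ΔYd = (846.2 − 515)/(1,005 − 637) = 331.2/368 = 0.9.
A lump-sum tax change of +£43 billion shifts disposable income by −£43 billion; first-round consumption changes by −c × ΔT = −0.9 × (+£43 billion) = −£38.7 billion.
Expenditure multiplier = 1/(1 − c(1−t) + m) = 1/(1 − 0.9×0.66 + 0.37) = 1/0.776 ≈ 1.289.
The tax multiplier is −c × k ≈ −1.16, so ΔY = k × (−c·ΔT) = (−£38.7 billion) / 0.776 ≈ −£50 billion.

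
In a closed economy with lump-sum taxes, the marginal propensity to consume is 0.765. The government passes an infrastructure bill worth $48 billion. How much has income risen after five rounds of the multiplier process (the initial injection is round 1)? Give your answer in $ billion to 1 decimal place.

Round 1 adds ΔG = $48 billion; each later round is MPC = 0.765 times the previous.
After 5 rounds: 48 + 36.72 + 28.0908 + 21.489462 + 16.43943843 = ΔG·(1 − c^5)/(1 − c) = 48 × (1 − 0.262003549978125)/0.235 ≈ $150.7 billion.

$150.7 billion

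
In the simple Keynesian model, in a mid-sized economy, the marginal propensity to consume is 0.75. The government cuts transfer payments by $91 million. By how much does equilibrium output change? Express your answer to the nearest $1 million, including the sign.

The transfer change shifts disposable income by −$91 million, so first-round consumption changes by c·ΔTR = 0.75 × (−$91 million) = −$68.25 million.
Expenditure multiplier = 1/(1 − MPC) = 1/(1 − 0.75) = 1/0.25 = 4.
The transfer multiplier is c × k = 3, so ΔY = k × (c·ΔTR) = (−$68.25 million) / 0.25 = −$273 million.

−$273 million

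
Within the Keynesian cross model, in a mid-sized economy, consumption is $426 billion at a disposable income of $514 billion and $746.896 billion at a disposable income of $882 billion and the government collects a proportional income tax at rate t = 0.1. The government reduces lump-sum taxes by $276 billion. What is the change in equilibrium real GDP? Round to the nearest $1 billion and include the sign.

MPC = ΔC/ΔYd = (746.896 − 426)/(882 − 514) = 320.896/368 = 0.872.
A lump-sum tax change of −$276 billion shifts disposable income by +$276 billion; first-round consumption changes by −c × ΔT = −0.872 × (−$276 billion) = +$240.672 billion.
Expenditure multiplier = 1/(1 − c(1−t)) = 1/(1 − 0.872×0.9) = 1/0.2152 ≈ 4.647.
The tax multiplier is −c × k ≈ −4.052, so ΔY = k × (−c·ΔT) = (+$240.672 billion) / 0.2152 ≈ +$1,118 billion.

+$1,118 billion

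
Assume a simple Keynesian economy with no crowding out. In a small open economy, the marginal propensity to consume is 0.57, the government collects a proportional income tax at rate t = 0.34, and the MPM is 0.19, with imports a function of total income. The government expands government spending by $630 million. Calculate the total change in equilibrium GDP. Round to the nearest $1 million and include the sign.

+$774 million

Government-spending multiplier = 1/(1 − c(1−t) + m) = 1/(1 − 0.57×0.66 + 0.19) = 1/0.8138 ≈ 1.229.
ΔY = k × ΔG = (+$630 million) / 0.8138 ≈ +$774 million.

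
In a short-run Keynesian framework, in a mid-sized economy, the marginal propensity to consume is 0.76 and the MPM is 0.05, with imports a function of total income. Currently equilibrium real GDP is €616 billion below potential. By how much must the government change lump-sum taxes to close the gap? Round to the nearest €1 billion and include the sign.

−€235 billion

Spending multiplier = 1/(1 − c + m) = 1/(1 − 0.76 + 0.05) = 1/0.29 ≈ 3.448.
Tax multiplier = −c·k = −0.76/0.29 ≈ −2.621. Need ΔY = +€616 billion, so ΔT = ΔY/(−c·k) = −(+€616 billion) × 0.29 / 0.76 ≈ −€235 billion.
The government should cut lump-sum taxes by €235 billion.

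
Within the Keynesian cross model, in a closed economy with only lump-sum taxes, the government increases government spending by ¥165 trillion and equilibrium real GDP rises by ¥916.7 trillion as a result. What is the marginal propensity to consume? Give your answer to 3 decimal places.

0.820

Implied spending multiplier k = ΔY/ΔG = 916.7/165 ≈ 5.5558.
Since k = 1/(1 − MPC), MPC = 1 − 1/k = 1 − ΔG/ΔY = 1 − 165/916.7 ≈ 0.820.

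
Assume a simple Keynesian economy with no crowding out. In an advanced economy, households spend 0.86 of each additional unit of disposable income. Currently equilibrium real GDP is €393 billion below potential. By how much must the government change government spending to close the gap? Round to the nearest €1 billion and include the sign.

Spending multiplier = 1/(1 − MPC) = 1/(1 − 0.86) = 1/0.14 ≈ 7.143.
Need ΔY = +€393 billion, so ΔG = ΔY/k = (+€393 billion) × 0.14 ≈ +€55 billion.
The government should increase government spending by €55 billion.

+€55 billion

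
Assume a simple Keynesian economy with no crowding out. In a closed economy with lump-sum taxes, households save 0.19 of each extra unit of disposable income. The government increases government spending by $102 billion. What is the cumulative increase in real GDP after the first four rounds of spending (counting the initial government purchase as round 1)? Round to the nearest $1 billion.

$306 billion

MPC = 1 − MPS = 1 − 0.19 = 0.81.
Round 1 adds ΔG = $102 billion; each later round is MPC = 0.81 times the previous.
After 4 rounds: 102 + 82.62 + 66.9222 + 54.206982 = ΔG·(1 − c^4)/(1 − c) = 102 × (1 − 0.43046721)/0.19 ≈ $306 billion.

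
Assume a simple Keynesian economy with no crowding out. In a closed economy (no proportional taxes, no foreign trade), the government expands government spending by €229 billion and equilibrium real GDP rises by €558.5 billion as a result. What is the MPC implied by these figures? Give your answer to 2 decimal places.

0.59

Implied spending multiplier k = ΔY/ΔG = 558.5/229 ≈ 2.4389.
Since k = 1/(1 − MPC), MPC = 1 − 1/k = 1 − ΔG/ΔY = 1 − 229/558.5 ≈ 0.59.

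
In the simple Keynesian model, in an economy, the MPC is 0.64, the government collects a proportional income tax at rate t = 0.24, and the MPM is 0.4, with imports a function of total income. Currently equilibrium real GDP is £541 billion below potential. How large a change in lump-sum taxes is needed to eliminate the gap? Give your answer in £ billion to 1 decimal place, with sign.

−£772.3 billion

Spending multiplier = 1/(1 − c(1−t) + m) = 1/(1 − 0.64×0.76 + 0.4) = 1/0.9136 ≈ 1.095.
Tax multiplier = −c·k = −0.64/0.9136 ≈ −0.701. Need ΔY = +£541 billion, so ΔT = ΔY/(−c·k) = −(+£541 billion) × 0.9136 / 0.64 ≈ −£772.3 billion.
The government should cut lump-sum taxes by £772.3 billion.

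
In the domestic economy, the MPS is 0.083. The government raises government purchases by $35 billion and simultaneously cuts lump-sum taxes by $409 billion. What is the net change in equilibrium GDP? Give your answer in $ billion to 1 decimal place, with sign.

+$4,940.4 billion

MPC = 1 − MPS = 1 − 0.083 = 0.917.
Expenditure multiplier = 1/(1 − MPC) = 1/(1 − 0.917) = 1/0.083 ≈ 12.048.
ΔG contributes k·ΔG = (+$35 billion) / 0.083 ≈ +$421.7 billion.
ΔT of −$409 billion changes first-round spending by −c·ΔT = +$375.053 billion, contributing k·(−c·ΔT) = (+$375.053 billion) / 0.083 ≈ +$4,518.7 billion.
Net ΔY = k(ΔG − c·ΔT) = (+$410.053 billion) / 0.083 ≈ +$4,940.4 billion.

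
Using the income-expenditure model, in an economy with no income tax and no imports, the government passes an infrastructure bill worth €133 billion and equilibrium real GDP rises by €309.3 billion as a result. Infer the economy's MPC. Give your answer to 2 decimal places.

0.57

Implied spending multiplier k = ΔY/ΔG = 309.3/133 ≈ 2.3256.
Since k = 1/(1 − MPC), MPC = 1 − 1/k = 1 − ΔG/ΔY = 1 − 133/309.3 ≈ 0.57.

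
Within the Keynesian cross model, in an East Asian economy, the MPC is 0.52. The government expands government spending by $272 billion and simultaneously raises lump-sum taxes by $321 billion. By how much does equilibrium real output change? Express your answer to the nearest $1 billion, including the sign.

Expenditure multiplier = 1/(1 − MPC) = 1/(1 − 0.52) = 1/0.48 ≈ 2.083.
ΔG contributes k·ΔG = (+$272 billion) / 0.48 ≈ +$566.7 billion.
ΔT of +$321 billion changes first-round spending by −c·ΔT = −$166.92 billion, contributing k·(−c·ΔT) = (−$166.92 billion) / 0.48 ≈ −$347.8 billion.
Net ΔY = k(ΔG − c·ΔT) = (+$105.08 billion) / 0.48 ≈ +$219 billion.

+$219 billion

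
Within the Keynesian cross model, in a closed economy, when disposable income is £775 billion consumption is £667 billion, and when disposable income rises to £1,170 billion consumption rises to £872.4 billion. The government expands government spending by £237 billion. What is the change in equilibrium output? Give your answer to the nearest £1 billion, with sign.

+£494 billion

MPC = ΔC/ΔYd = (872.4 − 667)/(1,170 − 775) = 205.4/395 = 0.52.
Expenditure multiplier = 1/(1 − MPC) = 1/(1 − 0.52) = 1/0.48 ≈ 2.083.
ΔY = k × ΔG = (+£237 billion) / 0.48 ≈ +£494 billion.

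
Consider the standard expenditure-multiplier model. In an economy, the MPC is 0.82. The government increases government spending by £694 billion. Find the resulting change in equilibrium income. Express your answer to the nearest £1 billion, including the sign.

+£3,856 billion

Government-spending multiplier = 1/(1 − MPC) = 1/(1 − 0.82) = 1/0.18 ≈ 5.556.
ΔY = k × ΔG = (+£694 billion) / 0.18 ≈ +£3,856 billion.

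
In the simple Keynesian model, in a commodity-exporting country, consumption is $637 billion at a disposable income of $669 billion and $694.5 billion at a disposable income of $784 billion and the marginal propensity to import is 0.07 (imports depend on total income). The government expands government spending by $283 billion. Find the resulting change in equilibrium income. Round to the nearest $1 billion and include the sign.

+$496 billion

MPC = ΔC/ΔYd = (694.5 − 637)/(784 − 669) = 57.5/115 = 0.5.
Government-spending multiplier = 1/(1 − c + m) = 1/(1 − 0.5 + 0.07) = 1/0.57 ≈ 1.754.
ΔY = k × ΔG = (+$283 billion) / 0.57 ≈ +$496 billion.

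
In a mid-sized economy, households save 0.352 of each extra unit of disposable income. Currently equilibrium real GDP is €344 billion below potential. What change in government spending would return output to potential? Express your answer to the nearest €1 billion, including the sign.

+€121 billion

MPC = 1 − MPS = 1 − 0.352 = 0.648.
Spending multiplier = 1/(1 − MPC) = 1/(1 − 0.648) = 1/0.352 ≈ 2.841.
Need ΔY = +€344 billion, so ΔG = ΔY/k = (+€344 billion) × 0.352 ≈ +€121 billion.
The government should increase government spending by €121 billion.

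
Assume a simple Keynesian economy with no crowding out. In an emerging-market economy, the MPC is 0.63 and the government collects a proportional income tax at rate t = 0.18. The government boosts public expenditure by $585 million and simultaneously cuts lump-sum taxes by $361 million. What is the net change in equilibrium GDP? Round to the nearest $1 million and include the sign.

+$1,681 million

Expenditure multiplier = 1/(1 − c(1−t)) = 1/(1 − 0.63×0.82) = 1/0.4834 ≈ 2.069.
ΔG contributes k·ΔG = (+$585 million) / 0.4834 ≈ +$1,210.2 million.
ΔT of −$361 million changes first-round spending by −c·ΔT = +$227.43 million, contributing k·(−c·ΔT) = (+$227.43 million) / 0.4834 ≈ +$470.5 million.
Net ΔY = k(ΔG − c·ΔT) = (+$812.43 million) / 0.4834 ≈ +$1,681 million.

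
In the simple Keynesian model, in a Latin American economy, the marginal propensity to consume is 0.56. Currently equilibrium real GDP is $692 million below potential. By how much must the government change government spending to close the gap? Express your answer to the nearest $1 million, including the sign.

Spending multiplier = 1/(1 − MPC) = 1/(1 − 0.56) = 1/0.44 ≈ 2.273.
Need ΔY = +$692 million, so ΔG = ΔY/k = (+$692 million) × 0.44 ≈ +$304 million.
The government should increase government spending by $304 million.

+$304 million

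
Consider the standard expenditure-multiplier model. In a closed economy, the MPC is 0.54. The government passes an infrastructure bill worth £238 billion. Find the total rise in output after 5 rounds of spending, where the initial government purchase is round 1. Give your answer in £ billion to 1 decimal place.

Round 1 adds ΔG = £238 billion; each later round is MPC = 0.54 times the previous.
After 5 rounds: 238 + 128.52 + 69.4008 + 37.476432 + 20.23727328 = ΔG·(1 − c^5)/(1 − c) = 238 × (1 − 0.0459165024)/0.46 ≈ £493.6 billion.

£493.6 billion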